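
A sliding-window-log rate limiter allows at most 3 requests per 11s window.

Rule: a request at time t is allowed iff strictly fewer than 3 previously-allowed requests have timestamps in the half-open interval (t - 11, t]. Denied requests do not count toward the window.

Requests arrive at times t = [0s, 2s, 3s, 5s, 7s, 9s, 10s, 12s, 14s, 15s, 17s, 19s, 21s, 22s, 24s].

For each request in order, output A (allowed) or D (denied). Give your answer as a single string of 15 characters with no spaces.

Answer: AAADDDDAAADDDDA

Derivation:
Tracking allowed requests in the window:
  req#1 t=0s: ALLOW
  req#2 t=2s: ALLOW
  req#3 t=3s: ALLOW
  req#4 t=5s: DENY
  req#5 t=7s: DENY
  req#6 t=9s: DENY
  req#7 t=10s: DENY
  req#8 t=12s: ALLOW
  req#9 t=14s: ALLOW
  req#10 t=15s: ALLOW
  req#11 t=17s: DENY
  req#12 t=19s: DENY
  req#13 t=21s: DENY
  req#14 t=22s: DENY
  req#15 t=24s: ALLOW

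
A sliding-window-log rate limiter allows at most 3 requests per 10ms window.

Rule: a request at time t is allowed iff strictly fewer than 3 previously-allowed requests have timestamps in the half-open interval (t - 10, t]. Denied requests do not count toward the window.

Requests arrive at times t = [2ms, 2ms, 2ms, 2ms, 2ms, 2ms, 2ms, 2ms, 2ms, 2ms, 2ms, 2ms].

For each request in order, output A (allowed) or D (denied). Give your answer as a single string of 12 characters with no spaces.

Answer: AAADDDDDDDDD

Derivation:
Tracking allowed requests in the window:
  req#1 t=2ms: ALLOW
  req#2 t=2ms: ALLOW
  req#3 t=2ms: ALLOW
  req#4 t=2ms: DENY
  req#5 t=2ms: DENY
  req#6 t=2ms: DENY
  req#7 t=2ms: DENY
  req#8 t=2ms: DENY
  req#9 t=2ms: DENY
  req#10 t=2ms: DENY
  req#11 t=2ms: DENY
  req#12 t=2ms: DENY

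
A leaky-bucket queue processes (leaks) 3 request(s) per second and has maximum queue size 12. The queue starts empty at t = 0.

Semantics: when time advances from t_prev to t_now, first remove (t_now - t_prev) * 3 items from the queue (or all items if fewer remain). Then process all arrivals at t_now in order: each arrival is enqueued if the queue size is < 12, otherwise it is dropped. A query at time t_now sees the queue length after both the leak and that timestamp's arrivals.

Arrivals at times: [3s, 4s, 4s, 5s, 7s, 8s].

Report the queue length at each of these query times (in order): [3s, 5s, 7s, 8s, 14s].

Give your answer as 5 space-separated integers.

Queue lengths at query times:
  query t=3s: backlog = 1
  query t=5s: backlog = 1
  query t=7s: backlog = 1
  query t=8s: backlog = 1
  query t=14s: backlog = 0

Answer: 1 1 1 1 0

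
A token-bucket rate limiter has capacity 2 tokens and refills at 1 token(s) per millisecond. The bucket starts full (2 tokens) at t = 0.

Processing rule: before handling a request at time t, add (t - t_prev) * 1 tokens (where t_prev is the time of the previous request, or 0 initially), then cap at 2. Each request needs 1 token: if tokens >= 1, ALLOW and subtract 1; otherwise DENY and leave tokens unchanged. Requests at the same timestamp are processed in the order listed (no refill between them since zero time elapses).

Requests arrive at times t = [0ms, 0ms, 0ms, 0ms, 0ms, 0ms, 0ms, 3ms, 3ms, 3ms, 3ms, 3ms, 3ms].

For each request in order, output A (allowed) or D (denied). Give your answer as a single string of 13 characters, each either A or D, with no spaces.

Simulating step by step:
  req#1 t=0ms: ALLOW
  req#2 t=0ms: ALLOW
  req#3 t=0ms: DENY
  req#4 t=0ms: DENY
  req#5 t=0ms: DENY
  req#6 t=0ms: DENY
  req#7 t=0ms: DENY
  req#8 t=3ms: ALLOW
  req#9 t=3ms: ALLOW
  req#10 t=3ms: DENY
  req#11 t=3ms: DENY
  req#12 t=3ms: DENY
  req#13 t=3ms: DENY

Answer: AADDDDDAADDDD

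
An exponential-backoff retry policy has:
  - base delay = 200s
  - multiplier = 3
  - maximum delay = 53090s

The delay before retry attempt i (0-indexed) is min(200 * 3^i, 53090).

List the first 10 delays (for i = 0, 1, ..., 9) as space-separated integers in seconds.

Answer: 200 600 1800 5400 16200 48600 53090 53090 53090 53090

Derivation:
Computing each delay:
  i=0: min(200*3^0, 53090) = 200
  i=1: min(200*3^1, 53090) = 600
  i=2: min(200*3^2, 53090) = 1800
  i=3: min(200*3^3, 53090) = 5400
  i=4: min(200*3^4, 53090) = 16200
  i=5: min(200*3^5, 53090) = 48600
  i=6: min(200*3^6, 53090) = 53090
  i=7: min(200*3^7, 53090) = 53090
  i=8: min(200*3^8, 53090) = 53090
  i=9: min(200*3^9, 53090) = 53090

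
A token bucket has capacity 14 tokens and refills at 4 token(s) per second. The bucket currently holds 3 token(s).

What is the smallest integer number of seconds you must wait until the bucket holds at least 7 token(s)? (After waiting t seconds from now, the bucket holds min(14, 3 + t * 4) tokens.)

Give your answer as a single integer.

Need 3 + t * 4 >= 7, so t >= 4/4.
Smallest integer t = ceil(4/4) = 1.

Answer: 1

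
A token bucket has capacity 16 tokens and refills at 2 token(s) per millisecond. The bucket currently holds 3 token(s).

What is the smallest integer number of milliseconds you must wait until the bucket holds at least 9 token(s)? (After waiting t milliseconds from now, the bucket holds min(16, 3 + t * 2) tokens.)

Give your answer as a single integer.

Need 3 + t * 2 >= 9, so t >= 6/2.
Smallest integer t = ceil(6/2) = 3.

Answer: 3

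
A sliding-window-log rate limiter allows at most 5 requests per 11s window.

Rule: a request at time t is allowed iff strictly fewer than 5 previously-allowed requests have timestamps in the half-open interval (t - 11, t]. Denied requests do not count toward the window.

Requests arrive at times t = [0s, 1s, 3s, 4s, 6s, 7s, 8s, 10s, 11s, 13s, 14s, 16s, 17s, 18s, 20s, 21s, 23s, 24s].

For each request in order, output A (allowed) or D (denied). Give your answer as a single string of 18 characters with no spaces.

Answer: AAAAADDDAAAAADDDAA

Derivation:
Tracking allowed requests in the window:
  req#1 t=0s: ALLOW
  req#2 t=1s: ALLOW
  req#3 t=3s: ALLOW
  req#4 t=4s: ALLOW
  req#5 t=6s: ALLOW
  req#6 t=7s: DENY
  req#7 t=8s: DENY
  req#8 t=10s: DENY
  req#9 t=11s: ALLOW
  req#10 t=13s: ALLOW
  req#11 t=14s: ALLOW
  req#12 t=16s: ALLOW
  req#13 t=17s: ALLOW
  req#14 t=18s: DENY
  req#15 t=20s: DENY
  req#16 t=21s: DENY
  req#17 t=23s: ALLOW
  req#18 t=24s: ALLOW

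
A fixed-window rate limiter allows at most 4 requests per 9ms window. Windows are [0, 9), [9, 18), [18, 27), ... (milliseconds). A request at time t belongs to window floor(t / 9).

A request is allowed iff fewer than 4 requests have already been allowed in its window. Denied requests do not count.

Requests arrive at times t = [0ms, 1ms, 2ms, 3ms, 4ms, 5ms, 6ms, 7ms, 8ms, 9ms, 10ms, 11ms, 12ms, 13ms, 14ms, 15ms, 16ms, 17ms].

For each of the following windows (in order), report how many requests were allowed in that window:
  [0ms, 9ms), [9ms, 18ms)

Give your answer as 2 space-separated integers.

Answer: 4 4

Derivation:
Processing requests:
  req#1 t=0ms (window 0): ALLOW
  req#2 t=1ms (window 0): ALLOW
  req#3 t=2ms (window 0): ALLOW
  req#4 t=3ms (window 0): ALLOW
  req#5 t=4ms (window 0): DENY
  req#6 t=5ms (window 0): DENY
  req#7 t=6ms (window 0): DENY
  req#8 t=7ms (window 0): DENY
  req#9 t=8ms (window 0): DENY
  req#10 t=9ms (window 1): ALLOW
  req#11 t=10ms (window 1): ALLOW
  req#12 t=11ms (window 1): ALLOW
  req#13 t=12ms (window 1): ALLOW
  req#14 t=13ms (window 1): DENY
  req#15 t=14ms (window 1): DENY
  req#16 t=15ms (window 1): DENY
  req#17 t=16ms (window 1): DENY
  req#18 t=17ms (window 1): DENY

Allowed counts by window: 4 4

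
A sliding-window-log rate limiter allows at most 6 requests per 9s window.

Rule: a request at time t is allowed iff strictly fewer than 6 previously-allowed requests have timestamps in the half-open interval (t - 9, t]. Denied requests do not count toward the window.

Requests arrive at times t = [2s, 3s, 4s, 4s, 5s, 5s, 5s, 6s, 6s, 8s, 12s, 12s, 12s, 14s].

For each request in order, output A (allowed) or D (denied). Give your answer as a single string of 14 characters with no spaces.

Tracking allowed requests in the window:
  req#1 t=2s: ALLOW
  req#2 t=3s: ALLOW
  req#3 t=4s: ALLOW
  req#4 t=4s: ALLOW
  req#5 t=5s: ALLOW
  req#6 t=5s: ALLOW
  req#7 t=5s: DENY
  req#8 t=6s: DENY
  req#9 t=6s: DENY
  req#10 t=8s: DENY
  req#11 t=12s: ALLOW
  req#12 t=12s: ALLOW
  req#13 t=12s: DENY
  req#14 t=14s: ALLOW

Answer: AAAAAADDDDAADA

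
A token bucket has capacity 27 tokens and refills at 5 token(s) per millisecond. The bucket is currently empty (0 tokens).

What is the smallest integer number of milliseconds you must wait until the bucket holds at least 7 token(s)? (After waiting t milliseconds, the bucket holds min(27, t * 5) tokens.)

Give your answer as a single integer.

Need t * 5 >= 7, so t >= 7/5.
Smallest integer t = ceil(7/5) = 2.

Answer: 2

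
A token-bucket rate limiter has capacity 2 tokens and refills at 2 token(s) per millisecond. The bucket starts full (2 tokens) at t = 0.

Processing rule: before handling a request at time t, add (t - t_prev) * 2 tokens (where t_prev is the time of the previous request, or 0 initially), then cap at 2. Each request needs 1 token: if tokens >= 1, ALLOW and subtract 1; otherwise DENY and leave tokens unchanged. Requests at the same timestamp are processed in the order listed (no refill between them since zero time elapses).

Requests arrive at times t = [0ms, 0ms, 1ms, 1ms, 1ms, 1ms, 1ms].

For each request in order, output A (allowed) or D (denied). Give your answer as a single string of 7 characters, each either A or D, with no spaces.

Answer: AAAADDD

Derivation:
Simulating step by step:
  req#1 t=0ms: ALLOW
  req#2 t=0ms: ALLOW
  req#3 t=1ms: ALLOW
  req#4 t=1ms: ALLOW
  req#5 t=1ms: DENY
  req#6 t=1ms: DENY
  req#7 t=1ms: DENY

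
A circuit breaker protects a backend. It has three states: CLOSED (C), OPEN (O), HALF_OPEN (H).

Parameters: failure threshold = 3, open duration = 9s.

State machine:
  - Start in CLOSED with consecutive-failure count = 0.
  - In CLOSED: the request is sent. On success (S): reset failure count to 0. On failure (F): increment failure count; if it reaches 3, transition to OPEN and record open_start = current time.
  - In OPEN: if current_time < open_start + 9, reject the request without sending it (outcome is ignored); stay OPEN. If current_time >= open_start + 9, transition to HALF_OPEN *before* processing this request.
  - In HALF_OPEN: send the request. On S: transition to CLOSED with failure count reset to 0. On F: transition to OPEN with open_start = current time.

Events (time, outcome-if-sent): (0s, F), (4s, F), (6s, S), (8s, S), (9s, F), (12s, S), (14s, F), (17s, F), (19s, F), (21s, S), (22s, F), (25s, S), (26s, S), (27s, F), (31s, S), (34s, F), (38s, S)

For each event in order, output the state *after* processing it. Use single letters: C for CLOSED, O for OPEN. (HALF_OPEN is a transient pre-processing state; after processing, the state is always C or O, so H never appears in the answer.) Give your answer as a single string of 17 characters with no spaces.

State after each event:
  event#1 t=0s outcome=F: state=CLOSED
  event#2 t=4s outcome=F: state=CLOSED
  event#3 t=6s outcome=S: state=CLOSED
  event#4 t=8s outcome=S: state=CLOSED
  event#5 t=9s outcome=F: state=CLOSED
  event#6 t=12s outcome=S: state=CLOSED
  event#7 t=14s outcome=F: state=CLOSED
  event#8 t=17s outcome=F: state=CLOSED
  event#9 t=19s outcome=F: state=OPEN
  event#10 t=21s outcome=S: state=OPEN
  event#11 t=22s outcome=F: state=OPEN
  event#12 t=25s outcome=S: state=OPEN
  event#13 t=26s outcome=S: state=OPEN
  event#14 t=27s outcome=F: state=OPEN
  event#15 t=31s outcome=S: state=CLOSED
  event#16 t=34s outcome=F: state=CLOSED
  event#17 t=38s outcome=S: state=CLOSED

Answer: CCCCCCCCOOOOOOCCC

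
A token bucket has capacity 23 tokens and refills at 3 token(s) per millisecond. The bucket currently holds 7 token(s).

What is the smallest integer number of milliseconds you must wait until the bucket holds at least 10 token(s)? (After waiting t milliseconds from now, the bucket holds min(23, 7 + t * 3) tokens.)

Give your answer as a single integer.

Answer: 1

Derivation:
Need 7 + t * 3 >= 10, so t >= 3/3.
Smallest integer t = ceil(3/3) = 1.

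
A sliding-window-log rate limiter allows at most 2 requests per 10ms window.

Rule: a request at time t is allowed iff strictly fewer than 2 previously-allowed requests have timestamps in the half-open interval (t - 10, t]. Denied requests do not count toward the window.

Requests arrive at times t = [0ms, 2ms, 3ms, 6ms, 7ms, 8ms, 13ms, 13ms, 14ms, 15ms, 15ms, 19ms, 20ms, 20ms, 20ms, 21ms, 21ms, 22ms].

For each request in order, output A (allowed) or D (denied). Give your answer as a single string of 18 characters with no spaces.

Tracking allowed requests in the window:
  req#1 t=0ms: ALLOW
  req#2 t=2ms: ALLOW
  req#3 t=3ms: DENY
  req#4 t=6ms: DENY
  req#5 t=7ms: DENY
  req#6 t=8ms: DENY
  req#7 t=13ms: ALLOW
  req#8 t=13ms: ALLOW
  req#9 t=14ms: DENY
  req#10 t=15ms: DENY
  req#11 t=15ms: DENY
  req#12 t=19ms: DENY
  req#13 t=20ms: DENY
  req#14 t=20ms: DENY
  req#15 t=20ms: DENY
  req#16 t=21ms: DENY
  req#17 t=21ms: DENY
  req#18 t=22ms: DENY

Answer: AADDDDAADDDDDDDDDD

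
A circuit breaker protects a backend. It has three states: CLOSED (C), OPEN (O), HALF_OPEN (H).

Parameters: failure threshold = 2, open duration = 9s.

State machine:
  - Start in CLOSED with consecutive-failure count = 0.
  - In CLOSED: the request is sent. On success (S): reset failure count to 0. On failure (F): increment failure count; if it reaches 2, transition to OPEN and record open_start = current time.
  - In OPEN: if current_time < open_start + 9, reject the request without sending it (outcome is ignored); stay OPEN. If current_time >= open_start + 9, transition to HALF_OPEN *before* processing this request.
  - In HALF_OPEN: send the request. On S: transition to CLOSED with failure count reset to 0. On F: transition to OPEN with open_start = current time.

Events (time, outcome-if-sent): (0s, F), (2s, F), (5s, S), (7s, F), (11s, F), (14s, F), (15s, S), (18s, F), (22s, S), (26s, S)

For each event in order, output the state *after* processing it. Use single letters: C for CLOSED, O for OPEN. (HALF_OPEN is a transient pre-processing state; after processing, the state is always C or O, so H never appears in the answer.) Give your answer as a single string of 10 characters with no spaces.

State after each event:
  event#1 t=0s outcome=F: state=CLOSED
  event#2 t=2s outcome=F: state=OPEN
  event#3 t=5s outcome=S: state=OPEN
  event#4 t=7s outcome=F: state=OPEN
  event#5 t=11s outcome=F: state=OPEN
  event#6 t=14s outcome=F: state=OPEN
  event#7 t=15s outcome=S: state=OPEN
  event#8 t=18s outcome=F: state=OPEN
  event#9 t=22s outcome=S: state=CLOSED
  event#10 t=26s outcome=S: state=CLOSED

Answer: COOOOOOOCC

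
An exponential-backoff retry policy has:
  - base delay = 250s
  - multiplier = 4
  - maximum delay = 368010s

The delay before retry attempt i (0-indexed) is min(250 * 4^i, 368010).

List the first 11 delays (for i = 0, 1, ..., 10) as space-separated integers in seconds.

Computing each delay:
  i=0: min(250*4^0, 368010) = 250
  i=1: min(250*4^1, 368010) = 1000
  i=2: min(250*4^2, 368010) = 4000
  i=3: min(250*4^3, 368010) = 16000
  i=4: min(250*4^4, 368010) = 64000
  i=5: min(250*4^5, 368010) = 256000
  i=6: min(250*4^6, 368010) = 368010
  i=7: min(250*4^7, 368010) = 368010
  i=8: min(250*4^8, 368010) = 368010
  i=9: min(250*4^9, 368010) = 368010
  i=10: min(250*4^10, 368010) = 368010

Answer: 250 1000 4000 16000 64000 256000 368010 368010 368010 368010 368010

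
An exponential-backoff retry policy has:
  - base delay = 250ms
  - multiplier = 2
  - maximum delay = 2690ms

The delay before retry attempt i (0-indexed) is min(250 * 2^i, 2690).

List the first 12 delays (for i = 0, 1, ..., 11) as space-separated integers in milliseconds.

Computing each delay:
  i=0: min(250*2^0, 2690) = 250
  i=1: min(250*2^1, 2690) = 500
  i=2: min(250*2^2, 2690) = 1000
  i=3: min(250*2^3, 2690) = 2000
  i=4: min(250*2^4, 2690) = 2690
  i=5: min(250*2^5, 2690) = 2690
  i=6: min(250*2^6, 2690) = 2690
  i=7: min(250*2^7, 2690) = 2690
  i=8: min(250*2^8, 2690) = 2690
  i=9: min(250*2^9, 2690) = 2690
  i=10: min(250*2^10, 2690) = 2690
  i=11: min(250*2^11, 2690) = 2690

Answer: 250 500 1000 2000 2690 2690 2690 2690 2690 2690 2690 2690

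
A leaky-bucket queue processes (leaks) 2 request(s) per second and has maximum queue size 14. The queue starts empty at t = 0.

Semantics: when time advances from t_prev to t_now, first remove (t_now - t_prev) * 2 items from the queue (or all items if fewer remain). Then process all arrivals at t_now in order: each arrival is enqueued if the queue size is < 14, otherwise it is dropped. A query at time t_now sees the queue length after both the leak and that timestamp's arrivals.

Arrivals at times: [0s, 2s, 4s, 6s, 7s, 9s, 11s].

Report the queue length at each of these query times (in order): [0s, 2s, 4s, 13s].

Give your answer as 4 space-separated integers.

Answer: 1 1 1 0

Derivation:
Queue lengths at query times:
  query t=0s: backlog = 1
  query t=2s: backlog = 1
  query t=4s: backlog = 1
  query t=13s: backlog = 0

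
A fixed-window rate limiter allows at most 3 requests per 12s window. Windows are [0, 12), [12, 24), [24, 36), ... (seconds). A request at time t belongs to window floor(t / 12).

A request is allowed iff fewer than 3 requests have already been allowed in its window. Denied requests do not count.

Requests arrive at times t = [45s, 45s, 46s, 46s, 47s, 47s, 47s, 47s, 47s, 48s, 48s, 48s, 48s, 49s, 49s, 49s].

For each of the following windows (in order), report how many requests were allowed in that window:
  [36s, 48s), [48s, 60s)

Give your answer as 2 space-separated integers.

Processing requests:
  req#1 t=45s (window 3): ALLOW
  req#2 t=45s (window 3): ALLOW
  req#3 t=46s (window 3): ALLOW
  req#4 t=46s (window 3): DENY
  req#5 t=47s (window 3): DENY
  req#6 t=47s (window 3): DENY
  req#7 t=47s (window 3): DENY
  req#8 t=47s (window 3): DENY
  req#9 t=47s (window 3): DENY
  req#10 t=48s (window 4): ALLOW
  req#11 t=48s (window 4): ALLOW
  req#12 t=48s (window 4): ALLOW
  req#13 t=48s (window 4): DENY
  req#14 t=49s (window 4): DENY
  req#15 t=49s (window 4): DENY
  req#16 t=49s (window 4): DENY

Allowed counts by window: 3 3

Answer: 3 3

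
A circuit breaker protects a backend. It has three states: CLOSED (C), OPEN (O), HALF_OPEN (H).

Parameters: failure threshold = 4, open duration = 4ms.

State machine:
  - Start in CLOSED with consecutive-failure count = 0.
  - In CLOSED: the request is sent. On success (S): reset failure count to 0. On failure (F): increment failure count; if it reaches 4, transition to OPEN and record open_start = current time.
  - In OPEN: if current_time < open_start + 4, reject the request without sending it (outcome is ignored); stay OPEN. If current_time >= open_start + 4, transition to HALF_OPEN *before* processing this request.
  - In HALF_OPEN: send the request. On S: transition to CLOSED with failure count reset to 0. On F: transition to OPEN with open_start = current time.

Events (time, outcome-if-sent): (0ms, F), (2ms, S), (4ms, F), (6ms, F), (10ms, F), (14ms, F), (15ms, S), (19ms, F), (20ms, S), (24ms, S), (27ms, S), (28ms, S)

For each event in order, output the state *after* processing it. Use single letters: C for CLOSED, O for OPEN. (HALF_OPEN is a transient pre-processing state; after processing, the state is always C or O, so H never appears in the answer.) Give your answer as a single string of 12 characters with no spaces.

Answer: CCCCCOOOOCCC

Derivation:
State after each event:
  event#1 t=0ms outcome=F: state=CLOSED
  event#2 t=2ms outcome=S: state=CLOSED
  event#3 t=4ms outcome=F: state=CLOSED
  event#4 t=6ms outcome=F: state=CLOSED
  event#5 t=10ms outcome=F: state=CLOSED
  event#6 t=14ms outcome=F: state=OPEN
  event#7 t=15ms outcome=S: state=OPEN
  event#8 t=19ms outcome=F: state=OPEN
  event#9 t=20ms outcome=S: state=OPEN
  event#10 t=24ms outcome=S: state=CLOSED
  event#11 t=27ms outcome=S: state=CLOSED
  event#12 t=28ms outcome=S: state=CLOSED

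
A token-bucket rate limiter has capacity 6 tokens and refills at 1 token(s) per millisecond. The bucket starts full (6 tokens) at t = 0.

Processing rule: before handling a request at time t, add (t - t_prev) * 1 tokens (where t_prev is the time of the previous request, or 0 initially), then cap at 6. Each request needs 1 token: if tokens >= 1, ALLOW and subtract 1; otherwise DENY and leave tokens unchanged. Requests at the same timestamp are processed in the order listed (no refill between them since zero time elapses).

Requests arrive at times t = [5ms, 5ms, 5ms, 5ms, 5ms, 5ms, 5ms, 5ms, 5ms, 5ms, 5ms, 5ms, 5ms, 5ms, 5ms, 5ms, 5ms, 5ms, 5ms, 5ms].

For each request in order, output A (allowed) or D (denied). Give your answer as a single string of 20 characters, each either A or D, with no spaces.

Simulating step by step:
  req#1 t=5ms: ALLOW
  req#2 t=5ms: ALLOW
  req#3 t=5ms: ALLOW
  req#4 t=5ms: ALLOW
  req#5 t=5ms: ALLOW
  req#6 t=5ms: ALLOW
  req#7 t=5ms: DENY
  req#8 t=5ms: DENY
  req#9 t=5ms: DENY
  req#10 t=5ms: DENY
  req#11 t=5ms: DENY
  req#12 t=5ms: DENY
  req#13 t=5ms: DENY
  req#14 t=5ms: DENY
  req#15 t=5ms: DENY
  req#16 t=5ms: DENY
  req#17 t=5ms: DENY
  req#18 t=5ms: DENY
  req#19 t=5ms: DENY
  req#20 t=5ms: DENY

Answer: AAAAAADDDDDDDDDDDDDD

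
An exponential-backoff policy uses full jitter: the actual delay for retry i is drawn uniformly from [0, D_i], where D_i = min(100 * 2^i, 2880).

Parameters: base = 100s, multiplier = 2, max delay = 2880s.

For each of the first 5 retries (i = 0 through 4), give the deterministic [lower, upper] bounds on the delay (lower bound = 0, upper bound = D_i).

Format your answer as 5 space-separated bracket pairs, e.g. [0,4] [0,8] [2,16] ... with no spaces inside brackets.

Answer: [0,100] [0,200] [0,400] [0,800] [0,1600]

Derivation:
Computing bounds per retry:
  i=0: D_i=min(100*2^0,2880)=100, bounds=[0,100]
  i=1: D_i=min(100*2^1,2880)=200, bounds=[0,200]
  i=2: D_i=min(100*2^2,2880)=400, bounds=[0,400]
  i=3: D_i=min(100*2^3,2880)=800, bounds=[0,800]
  i=4: D_i=min(100*2^4,2880)=1600, bounds=[0,1600]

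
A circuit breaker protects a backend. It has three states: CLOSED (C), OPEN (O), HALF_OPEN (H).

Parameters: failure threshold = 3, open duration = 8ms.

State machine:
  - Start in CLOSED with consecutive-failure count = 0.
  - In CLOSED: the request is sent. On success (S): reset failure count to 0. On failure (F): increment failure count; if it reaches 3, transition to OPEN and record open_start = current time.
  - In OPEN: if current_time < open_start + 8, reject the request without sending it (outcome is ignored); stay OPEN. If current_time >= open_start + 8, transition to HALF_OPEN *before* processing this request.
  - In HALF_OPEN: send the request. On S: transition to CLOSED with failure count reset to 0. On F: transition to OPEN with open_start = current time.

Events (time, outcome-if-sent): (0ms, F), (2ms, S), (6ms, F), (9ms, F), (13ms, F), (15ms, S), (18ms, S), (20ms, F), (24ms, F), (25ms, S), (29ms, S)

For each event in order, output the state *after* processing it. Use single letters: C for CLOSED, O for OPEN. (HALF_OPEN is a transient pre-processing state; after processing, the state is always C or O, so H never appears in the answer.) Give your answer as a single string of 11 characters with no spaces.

Answer: CCCCOOOOOOO

Derivation:
State after each event:
  event#1 t=0ms outcome=F: state=CLOSED
  event#2 t=2ms outcome=S: state=CLOSED
  event#3 t=6ms outcome=F: state=CLOSED
  event#4 t=9ms outcome=F: state=CLOSED
  event#5 t=13ms outcome=F: state=OPEN
  event#6 t=15ms outcome=S: state=OPEN
  event#7 t=18ms outcome=S: state=OPEN
  event#8 t=20ms outcome=F: state=OPEN
  event#9 t=24ms outcome=F: state=OPEN
  event#10 t=25ms outcome=S: state=OPEN
  event#11 t=29ms outcome=S: state=OPEN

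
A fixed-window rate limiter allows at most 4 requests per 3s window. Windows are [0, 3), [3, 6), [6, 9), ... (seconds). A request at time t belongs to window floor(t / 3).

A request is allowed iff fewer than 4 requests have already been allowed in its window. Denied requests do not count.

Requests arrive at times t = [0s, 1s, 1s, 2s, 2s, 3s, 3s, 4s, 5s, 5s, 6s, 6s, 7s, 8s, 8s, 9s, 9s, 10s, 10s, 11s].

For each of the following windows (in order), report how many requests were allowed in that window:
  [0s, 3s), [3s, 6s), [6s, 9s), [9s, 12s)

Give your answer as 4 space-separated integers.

Processing requests:
  req#1 t=0s (window 0): ALLOW
  req#2 t=1s (window 0): ALLOW
  req#3 t=1s (window 0): ALLOW
  req#4 t=2s (window 0): ALLOW
  req#5 t=2s (window 0): DENY
  req#6 t=3s (window 1): ALLOW
  req#7 t=3s (window 1): ALLOW
  req#8 t=4s (window 1): ALLOW
  req#9 t=5s (window 1): ALLOW
  req#10 t=5s (window 1): DENY
  req#11 t=6s (window 2): ALLOW
  req#12 t=6s (window 2): ALLOW
  req#13 t=7s (window 2): ALLOW
  req#14 t=8s (window 2): ALLOW
  req#15 t=8s (window 2): DENY
  req#16 t=9s (window 3): ALLOW
  req#17 t=9s (window 3): ALLOW
  req#18 t=10s (window 3): ALLOW
  req#19 t=10s (window 3): ALLOW
  req#20 t=11s (window 3): DENY

Allowed counts by window: 4 4 4 4

Answer: 4 4 4 4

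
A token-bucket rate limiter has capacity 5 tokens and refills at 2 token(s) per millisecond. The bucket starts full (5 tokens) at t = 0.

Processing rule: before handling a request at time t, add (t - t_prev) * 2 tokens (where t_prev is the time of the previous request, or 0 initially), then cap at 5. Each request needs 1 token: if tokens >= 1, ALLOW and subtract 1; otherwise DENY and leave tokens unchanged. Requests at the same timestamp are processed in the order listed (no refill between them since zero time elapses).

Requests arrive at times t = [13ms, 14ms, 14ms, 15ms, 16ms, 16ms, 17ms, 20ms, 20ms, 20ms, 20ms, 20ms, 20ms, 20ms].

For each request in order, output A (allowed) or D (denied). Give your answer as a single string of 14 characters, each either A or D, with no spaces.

Simulating step by step:
  req#1 t=13ms: ALLOW
  req#2 t=14ms: ALLOW
  req#3 t=14ms: ALLOW
  req#4 t=15ms: ALLOW
  req#5 t=16ms: ALLOW
  req#6 t=16ms: ALLOW
  req#7 t=17ms: ALLOW
  req#8 t=20ms: ALLOW
  req#9 t=20ms: ALLOW
  req#10 t=20ms: ALLOW
  req#11 t=20ms: ALLOW
  req#12 t=20ms: ALLOW
  req#13 t=20ms: DENY
  req#14 t=20ms: DENY

Answer: AAAAAAAAAAAADD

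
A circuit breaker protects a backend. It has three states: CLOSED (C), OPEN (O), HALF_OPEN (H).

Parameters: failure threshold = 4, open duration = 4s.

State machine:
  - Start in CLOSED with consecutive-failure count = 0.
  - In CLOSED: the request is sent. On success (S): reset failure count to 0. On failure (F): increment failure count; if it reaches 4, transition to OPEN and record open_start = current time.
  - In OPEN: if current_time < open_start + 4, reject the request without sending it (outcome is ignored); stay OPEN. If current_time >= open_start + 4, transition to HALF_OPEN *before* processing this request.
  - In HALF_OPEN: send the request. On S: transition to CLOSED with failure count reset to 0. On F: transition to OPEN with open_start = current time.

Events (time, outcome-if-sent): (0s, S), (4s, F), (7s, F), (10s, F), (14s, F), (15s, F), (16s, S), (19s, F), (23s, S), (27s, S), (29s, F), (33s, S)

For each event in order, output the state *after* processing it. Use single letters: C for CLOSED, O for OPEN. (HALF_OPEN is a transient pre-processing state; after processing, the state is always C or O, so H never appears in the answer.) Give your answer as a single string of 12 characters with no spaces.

Answer: CCCCOOOOCCCC

Derivation:
State after each event:
  event#1 t=0s outcome=S: state=CLOSED
  event#2 t=4s outcome=F: state=CLOSED
  event#3 t=7s outcome=F: state=CLOSED
  event#4 t=10s outcome=F: state=CLOSED
  event#5 t=14s outcome=F: state=OPEN
  event#6 t=15s outcome=F: state=OPEN
  event#7 t=16s outcome=S: state=OPEN
  event#8 t=19s outcome=F: state=OPEN
  event#9 t=23s outcome=S: state=CLOSED
  event#10 t=27s outcome=S: state=CLOSED
  event#11 t=29s outcome=F: state=CLOSED
  event#12 t=33s outcome=S: state=CLOSED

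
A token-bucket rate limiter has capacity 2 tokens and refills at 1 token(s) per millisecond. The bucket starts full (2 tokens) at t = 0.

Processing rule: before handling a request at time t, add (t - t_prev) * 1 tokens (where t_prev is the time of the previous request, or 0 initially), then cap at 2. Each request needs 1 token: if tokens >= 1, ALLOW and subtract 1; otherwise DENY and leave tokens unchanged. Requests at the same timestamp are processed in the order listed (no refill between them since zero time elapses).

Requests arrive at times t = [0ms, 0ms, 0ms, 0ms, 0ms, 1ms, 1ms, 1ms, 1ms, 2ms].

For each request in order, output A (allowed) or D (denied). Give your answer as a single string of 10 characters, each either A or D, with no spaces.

Answer: AADDDADDDA

Derivation:
Simulating step by step:
  req#1 t=0ms: ALLOW
  req#2 t=0ms: ALLOW
  req#3 t=0ms: DENY
  req#4 t=0ms: DENY
  req#5 t=0ms: DENY
  req#6 t=1ms: ALLOW
  req#7 t=1ms: DENY
  req#8 t=1ms: DENY
  req#9 t=1ms: DENY
  req#10 t=2ms: ALLOW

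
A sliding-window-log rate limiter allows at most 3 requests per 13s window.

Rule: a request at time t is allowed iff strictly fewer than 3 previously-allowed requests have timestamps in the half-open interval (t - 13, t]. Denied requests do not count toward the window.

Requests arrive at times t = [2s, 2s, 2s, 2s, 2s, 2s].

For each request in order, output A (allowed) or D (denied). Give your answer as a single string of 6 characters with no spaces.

Tracking allowed requests in the window:
  req#1 t=2s: ALLOW
  req#2 t=2s: ALLOW
  req#3 t=2s: ALLOW
  req#4 t=2s: DENY
  req#5 t=2s: DENY
  req#6 t=2s: DENY

Answer: AAADDD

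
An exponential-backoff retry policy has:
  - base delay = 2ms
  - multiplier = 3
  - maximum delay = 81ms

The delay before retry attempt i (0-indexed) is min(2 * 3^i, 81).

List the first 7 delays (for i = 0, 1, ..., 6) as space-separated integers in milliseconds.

Computing each delay:
  i=0: min(2*3^0, 81) = 2
  i=1: min(2*3^1, 81) = 6
  i=2: min(2*3^2, 81) = 18
  i=3: min(2*3^3, 81) = 54
  i=4: min(2*3^4, 81) = 81
  i=5: min(2*3^5, 81) = 81
  i=6: min(2*3^6, 81) = 81

Answer: 2 6 18 54 81 81 81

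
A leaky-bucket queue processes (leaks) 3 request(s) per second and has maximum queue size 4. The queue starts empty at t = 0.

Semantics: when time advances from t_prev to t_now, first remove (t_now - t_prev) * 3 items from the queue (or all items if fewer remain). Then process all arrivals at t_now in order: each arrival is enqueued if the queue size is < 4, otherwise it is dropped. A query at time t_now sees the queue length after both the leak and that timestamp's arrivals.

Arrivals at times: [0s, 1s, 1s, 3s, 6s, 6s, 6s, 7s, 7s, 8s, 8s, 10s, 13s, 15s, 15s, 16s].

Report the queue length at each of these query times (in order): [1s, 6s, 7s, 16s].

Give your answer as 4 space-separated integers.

Answer: 2 3 2 1

Derivation:
Queue lengths at query times:
  query t=1s: backlog = 2
  query t=6s: backlog = 3
  query t=7s: backlog = 2
  query t=16s: backlog = 1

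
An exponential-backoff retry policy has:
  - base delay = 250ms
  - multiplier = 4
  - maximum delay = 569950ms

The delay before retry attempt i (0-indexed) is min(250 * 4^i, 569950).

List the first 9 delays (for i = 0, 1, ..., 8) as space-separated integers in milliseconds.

Computing each delay:
  i=0: min(250*4^0, 569950) = 250
  i=1: min(250*4^1, 569950) = 1000
  i=2: min(250*4^2, 569950) = 4000
  i=3: min(250*4^3, 569950) = 16000
  i=4: min(250*4^4, 569950) = 64000
  i=5: min(250*4^5, 569950) = 256000
  i=6: min(250*4^6, 569950) = 569950
  i=7: min(250*4^7, 569950) = 569950
  i=8: min(250*4^8, 569950) = 569950

Answer: 250 1000 4000 16000 64000 256000 569950 569950 569950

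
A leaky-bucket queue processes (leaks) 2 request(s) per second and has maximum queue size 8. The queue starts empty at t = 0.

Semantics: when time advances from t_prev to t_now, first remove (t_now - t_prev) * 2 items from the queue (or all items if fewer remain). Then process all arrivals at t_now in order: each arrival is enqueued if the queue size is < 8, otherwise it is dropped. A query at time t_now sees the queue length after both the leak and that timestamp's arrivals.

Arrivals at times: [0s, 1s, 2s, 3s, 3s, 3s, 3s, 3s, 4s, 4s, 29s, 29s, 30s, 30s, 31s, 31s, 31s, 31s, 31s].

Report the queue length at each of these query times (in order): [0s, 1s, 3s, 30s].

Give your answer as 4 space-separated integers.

Answer: 1 1 5 2

Derivation:
Queue lengths at query times:
  query t=0s: backlog = 1
  query t=1s: backlog = 1
  query t=3s: backlog = 5
  query t=30s: backlog = 2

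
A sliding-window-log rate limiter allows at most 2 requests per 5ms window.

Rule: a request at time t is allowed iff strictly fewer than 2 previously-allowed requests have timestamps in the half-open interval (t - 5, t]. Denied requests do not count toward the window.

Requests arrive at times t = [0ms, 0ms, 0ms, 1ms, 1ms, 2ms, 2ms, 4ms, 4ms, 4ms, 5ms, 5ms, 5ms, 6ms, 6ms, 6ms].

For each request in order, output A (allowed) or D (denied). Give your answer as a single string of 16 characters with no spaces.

Tracking allowed requests in the window:
  req#1 t=0ms: ALLOW
  req#2 t=0ms: ALLOW
  req#3 t=0ms: DENY
  req#4 t=1ms: DENY
  req#5 t=1ms: DENY
  req#6 t=2ms: DENY
  req#7 t=2ms: DENY
  req#8 t=4ms: DENY
  req#9 t=4ms: DENY
  req#10 t=4ms: DENY
  req#11 t=5ms: ALLOW
  req#12 t=5ms: ALLOW
  req#13 t=5ms: DENY
  req#14 t=6ms: DENY
  req#15 t=6ms: DENY
  req#16 t=6ms: DENY

Answer: AADDDDDDDDAADDDD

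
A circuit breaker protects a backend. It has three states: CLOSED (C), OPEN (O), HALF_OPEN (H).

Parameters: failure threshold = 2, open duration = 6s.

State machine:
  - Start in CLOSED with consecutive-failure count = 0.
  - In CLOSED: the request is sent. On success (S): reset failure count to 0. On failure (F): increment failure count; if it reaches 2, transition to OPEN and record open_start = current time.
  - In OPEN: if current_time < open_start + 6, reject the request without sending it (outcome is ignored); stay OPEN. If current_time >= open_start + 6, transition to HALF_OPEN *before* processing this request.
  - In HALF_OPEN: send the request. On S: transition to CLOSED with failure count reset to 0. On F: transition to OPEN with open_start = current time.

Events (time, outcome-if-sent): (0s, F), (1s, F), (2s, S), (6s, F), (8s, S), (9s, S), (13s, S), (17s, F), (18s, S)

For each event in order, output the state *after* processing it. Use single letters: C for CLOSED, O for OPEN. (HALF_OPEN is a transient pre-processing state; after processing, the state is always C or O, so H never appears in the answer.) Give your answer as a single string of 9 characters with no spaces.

State after each event:
  event#1 t=0s outcome=F: state=CLOSED
  event#2 t=1s outcome=F: state=OPEN
  event#3 t=2s outcome=S: state=OPEN
  event#4 t=6s outcome=F: state=OPEN
  event#5 t=8s outcome=S: state=CLOSED
  event#6 t=9s outcome=S: state=CLOSED
  event#7 t=13s outcome=S: state=CLOSED
  event#8 t=17s outcome=F: state=CLOSED
  event#9 t=18s outcome=S: state=CLOSED

Answer: COOOCCCCC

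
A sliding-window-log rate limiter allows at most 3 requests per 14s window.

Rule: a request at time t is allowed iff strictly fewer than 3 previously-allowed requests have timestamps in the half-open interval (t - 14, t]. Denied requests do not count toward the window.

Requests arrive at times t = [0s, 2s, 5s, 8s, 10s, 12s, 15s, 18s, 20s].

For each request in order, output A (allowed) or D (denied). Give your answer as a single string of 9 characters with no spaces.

Tracking allowed requests in the window:
  req#1 t=0s: ALLOW
  req#2 t=2s: ALLOW
  req#3 t=5s: ALLOW
  req#4 t=8s: DENY
  req#5 t=10s: DENY
  req#6 t=12s: DENY
  req#7 t=15s: ALLOW
  req#8 t=18s: ALLOW
  req#9 t=20s: ALLOW

Answer: AAADDDAAA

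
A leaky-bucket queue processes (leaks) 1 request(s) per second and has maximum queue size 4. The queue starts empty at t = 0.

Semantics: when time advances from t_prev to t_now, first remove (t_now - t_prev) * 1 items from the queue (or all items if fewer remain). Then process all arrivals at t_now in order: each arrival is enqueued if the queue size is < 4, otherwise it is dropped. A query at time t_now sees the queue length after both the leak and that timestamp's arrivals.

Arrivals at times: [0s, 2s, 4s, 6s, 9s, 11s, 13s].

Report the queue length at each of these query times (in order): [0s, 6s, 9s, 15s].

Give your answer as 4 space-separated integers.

Queue lengths at query times:
  query t=0s: backlog = 1
  query t=6s: backlog = 1
  query t=9s: backlog = 1
  query t=15s: backlog = 0

Answer: 1 1 1 0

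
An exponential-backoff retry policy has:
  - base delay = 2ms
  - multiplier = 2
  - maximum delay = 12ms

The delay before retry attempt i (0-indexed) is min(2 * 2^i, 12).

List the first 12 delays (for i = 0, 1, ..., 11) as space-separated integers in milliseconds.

Answer: 2 4 8 12 12 12 12 12 12 12 12 12

Derivation:
Computing each delay:
  i=0: min(2*2^0, 12) = 2
  i=1: min(2*2^1, 12) = 4
  i=2: min(2*2^2, 12) = 8
  i=3: min(2*2^3, 12) = 12
  i=4: min(2*2^4, 12) = 12
  i=5: min(2*2^5, 12) = 12
  i=6: min(2*2^6, 12) = 12
  i=7: min(2*2^7, 12) = 12
  i=8: min(2*2^8, 12) = 12
  i=9: min(2*2^9, 12) = 12
  i=10: min(2*2^10, 12) = 12
  i=11: min(2*2^11, 12) = 12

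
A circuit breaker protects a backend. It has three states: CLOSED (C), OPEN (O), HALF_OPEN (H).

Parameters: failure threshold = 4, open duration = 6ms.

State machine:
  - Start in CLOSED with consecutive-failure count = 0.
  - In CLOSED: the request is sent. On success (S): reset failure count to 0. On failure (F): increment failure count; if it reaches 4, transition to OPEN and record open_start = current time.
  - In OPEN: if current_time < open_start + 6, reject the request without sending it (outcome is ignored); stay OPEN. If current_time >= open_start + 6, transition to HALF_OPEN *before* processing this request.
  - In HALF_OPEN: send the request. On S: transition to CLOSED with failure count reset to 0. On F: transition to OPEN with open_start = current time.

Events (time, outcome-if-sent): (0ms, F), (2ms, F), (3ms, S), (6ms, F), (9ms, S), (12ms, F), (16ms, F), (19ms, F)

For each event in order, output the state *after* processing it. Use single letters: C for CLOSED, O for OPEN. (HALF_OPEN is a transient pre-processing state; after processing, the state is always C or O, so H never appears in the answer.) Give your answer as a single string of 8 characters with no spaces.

State after each event:
  event#1 t=0ms outcome=F: state=CLOSED
  event#2 t=2ms outcome=F: state=CLOSED
  event#3 t=3ms outcome=S: state=CLOSED
  event#4 t=6ms outcome=F: state=CLOSED
  event#5 t=9ms outcome=S: state=CLOSED
  event#6 t=12ms outcome=F: state=CLOSED
  event#7 t=16ms outcome=F: state=CLOSED
  event#8 t=19ms outcome=F: state=CLOSED

Answer: CCCCCCCC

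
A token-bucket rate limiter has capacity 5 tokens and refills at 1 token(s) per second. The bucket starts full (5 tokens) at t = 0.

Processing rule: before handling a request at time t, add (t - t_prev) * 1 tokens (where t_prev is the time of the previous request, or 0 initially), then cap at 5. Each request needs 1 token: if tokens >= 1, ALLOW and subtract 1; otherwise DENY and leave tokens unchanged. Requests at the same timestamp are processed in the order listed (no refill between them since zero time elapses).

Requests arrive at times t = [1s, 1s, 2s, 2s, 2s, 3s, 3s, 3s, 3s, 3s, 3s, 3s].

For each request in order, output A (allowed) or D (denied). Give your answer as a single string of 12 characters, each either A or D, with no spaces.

Simulating step by step:
  req#1 t=1s: ALLOW
  req#2 t=1s: ALLOW
  req#3 t=2s: ALLOW
  req#4 t=2s: ALLOW
  req#5 t=2s: ALLOW
  req#6 t=3s: ALLOW
  req#7 t=3s: ALLOW
  req#8 t=3s: DENY
  req#9 t=3s: DENY
  req#10 t=3s: DENY
  req#11 t=3s: DENY
  req#12 t=3s: DENY

Answer: AAAAAAADDDDD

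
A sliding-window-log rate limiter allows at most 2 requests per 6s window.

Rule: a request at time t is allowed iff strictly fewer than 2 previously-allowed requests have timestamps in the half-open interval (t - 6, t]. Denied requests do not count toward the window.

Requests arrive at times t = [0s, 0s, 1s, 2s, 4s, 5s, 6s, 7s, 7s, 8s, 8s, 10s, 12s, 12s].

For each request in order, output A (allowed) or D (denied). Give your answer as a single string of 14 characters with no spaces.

Answer: AADDDDAADDDDAD

Derivation:
Tracking allowed requests in the window:
  req#1 t=0s: ALLOW
  req#2 t=0s: ALLOW
  req#3 t=1s: DENY
  req#4 t=2s: DENY
  req#5 t=4s: DENY
  req#6 t=5s: DENY
  req#7 t=6s: ALLOW
  req#8 t=7s: ALLOW
  req#9 t=7s: DENY
  req#10 t=8s: DENY
  req#11 t=8s: DENY
  req#12 t=10s: DENY
  req#13 t=12s: ALLOW
  req#14 t=12s: DENY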